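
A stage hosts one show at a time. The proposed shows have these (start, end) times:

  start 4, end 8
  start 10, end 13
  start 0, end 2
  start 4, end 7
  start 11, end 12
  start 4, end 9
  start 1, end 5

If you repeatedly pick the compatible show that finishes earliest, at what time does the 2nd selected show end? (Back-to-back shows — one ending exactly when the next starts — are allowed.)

7

By end time: (0,2), (1,5), (4,7), (4,8), (4,9), (11,12), (10,13).
Pick (0,2); next start ≥ 2 → (4,7); next start ≥ 7 → (11,12).
Selected: (0,2) (4,7) (11,12)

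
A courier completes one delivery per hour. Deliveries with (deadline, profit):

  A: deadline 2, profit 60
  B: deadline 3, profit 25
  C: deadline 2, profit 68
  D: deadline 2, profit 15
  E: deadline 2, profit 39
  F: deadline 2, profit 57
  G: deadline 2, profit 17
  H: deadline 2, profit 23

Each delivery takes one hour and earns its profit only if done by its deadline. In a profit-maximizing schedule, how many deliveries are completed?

Sort by profit descending; place each in the latest free slot ≤ its deadline.
By profit: C(d2,68), A(d2,60), F(d2,57), E(d2,39), B(d3,25), H(d2,23), G(d2,17), D(d2,15)
C→slot 2; A→slot 1; F skipped; E skipped; B→slot 3; H skipped; G skipped; D skipped.
3 of 8 scheduled.

3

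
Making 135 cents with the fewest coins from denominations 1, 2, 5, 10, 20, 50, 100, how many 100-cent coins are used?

1

135 = 1×100 + 1×20 + 1×10 + 1×5
Count of 100: 1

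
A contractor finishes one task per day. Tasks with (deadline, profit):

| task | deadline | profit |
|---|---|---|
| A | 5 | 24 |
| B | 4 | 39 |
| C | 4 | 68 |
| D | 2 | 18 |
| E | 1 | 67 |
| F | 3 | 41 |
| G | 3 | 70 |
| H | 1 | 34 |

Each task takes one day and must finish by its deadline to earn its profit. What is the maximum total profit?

Profit order: G=70 C=68 E=67 F=41 B=39 H=34 A=24 D=18
Assign: G→slot 3, C→slot 4, E→slot 1, F→slot 2, B skipped, H skipped, A→slot 5, D skipped.
Slots: [1:E] [2:F] [3:G] [4:C] [5:A]
Profit = 67 + 41 + 70 + 68 + 24 = 270

270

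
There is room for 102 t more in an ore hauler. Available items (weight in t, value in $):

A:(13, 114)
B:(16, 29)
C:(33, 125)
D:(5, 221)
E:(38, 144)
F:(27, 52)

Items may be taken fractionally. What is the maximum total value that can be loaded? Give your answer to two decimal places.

629.04

Sort by value per unit weight and fill in that order.
Order: D (221/5=44.20) > A (114/13=8.77) > E (144/38=3.79) > C (125/33=3.79) > F (52/27=1.93) > B (29/16=1.81)
Fill: take D (5 @ 221) → take A (13 @ 114) → take E (38 @ 144) → take C (33 @ 125) → take 13/27 of F → 25.04; 102/102 used.
Total value = 629.04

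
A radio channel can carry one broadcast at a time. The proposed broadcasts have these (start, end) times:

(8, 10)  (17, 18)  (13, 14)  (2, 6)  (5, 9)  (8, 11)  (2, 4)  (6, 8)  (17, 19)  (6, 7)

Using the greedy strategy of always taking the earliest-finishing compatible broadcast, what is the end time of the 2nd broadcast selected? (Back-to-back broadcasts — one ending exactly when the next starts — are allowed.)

Order by finish time; keep every interval that doesn't clash with the previous kept one.
Sorted by end: (2,4)  (2,6)  (6,7)  (6,8)  (5,9)  (8,10)  (8,11)  (13,14)  (17,18)  (17,19)
take (2,4); take (6,7); take (8,10); take (13,14); take (17,18).
Selected: (2,4) (6,7) (8,10) (13,14) (17,18)

7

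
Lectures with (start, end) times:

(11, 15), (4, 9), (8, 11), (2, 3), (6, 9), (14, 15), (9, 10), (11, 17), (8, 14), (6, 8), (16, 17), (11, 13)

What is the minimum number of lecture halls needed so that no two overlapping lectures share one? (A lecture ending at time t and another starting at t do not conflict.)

starts: [2, 4, 6, 6, 8, 8, 9, 11, 11, 11, 14, 16]
ends:   [3, 8, 9, 9, 10, 11, 13, 14, 15, 15, 17, 17]
s2→1 e3→0 s4→1 s6→2 s6→3 e8→2 s8→3 s8→4  — peak 4.

4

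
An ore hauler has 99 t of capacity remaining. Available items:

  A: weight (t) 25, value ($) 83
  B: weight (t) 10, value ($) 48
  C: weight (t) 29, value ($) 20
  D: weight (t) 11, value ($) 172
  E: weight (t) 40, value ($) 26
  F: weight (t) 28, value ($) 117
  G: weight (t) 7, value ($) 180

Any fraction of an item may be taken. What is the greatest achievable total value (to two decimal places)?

Sort by value per unit weight and fill in that order.
Ratios (sorted): G 25.71, D 15.64, B 4.80, F 4.18, A 3.32, C 0.69, E 0.65
take G (7 @ 180); take D (11 @ 172); take B (10 @ 48); take F (28 @ 117); take A (25 @ 83); take 18/29 of C → 12.41. Capacity used 99/99.
Total value = 612.41

612.41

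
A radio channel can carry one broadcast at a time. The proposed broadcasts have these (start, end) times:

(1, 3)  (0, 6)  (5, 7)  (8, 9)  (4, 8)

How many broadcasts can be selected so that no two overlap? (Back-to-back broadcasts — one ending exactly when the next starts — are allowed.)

3

By end time: (1,3), (0,6), (5,7), (4,8), (8,9).
Pick (1,3); next start ≥ 3 → (5,7); next start ≥ 7 → (8,9).
Selected 3 broadcasts.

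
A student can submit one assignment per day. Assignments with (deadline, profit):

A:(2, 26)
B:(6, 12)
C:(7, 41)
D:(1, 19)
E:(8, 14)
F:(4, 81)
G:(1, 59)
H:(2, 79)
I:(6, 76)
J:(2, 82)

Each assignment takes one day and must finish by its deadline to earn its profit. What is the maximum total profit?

385

Take jobs in profit order; each goes to the latest open slot no later than its deadline.
Profit order: J=82 F=81 H=79 I=76 G=59 C=41 A=26 D=19 E=14 B=12
Assign: J→slot 2, F→slot 4, H→slot 1, I→slot 6, G skipped, C→slot 7, A skipped, D skipped, E→slot 8, B→slot 5.
Slots: [1:H] [2:J] [4:F] [5:B] [6:I] [7:C] [8:E]
Profit = 79 + 82 + 81 + 12 + 76 + 41 + 14 = 385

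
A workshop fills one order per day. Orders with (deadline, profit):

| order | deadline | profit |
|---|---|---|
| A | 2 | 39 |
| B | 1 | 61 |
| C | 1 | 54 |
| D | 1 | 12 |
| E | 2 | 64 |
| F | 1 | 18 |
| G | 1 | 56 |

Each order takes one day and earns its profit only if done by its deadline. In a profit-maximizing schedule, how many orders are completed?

Take jobs in profit order; each goes to the latest open slot no later than its deadline.
By profit: E(d2,64), B(d1,61), G(d1,56), C(d1,54), A(d2,39), F(d1,18), D(d1,12)
E→slot 2; B→slot 1; G skipped; C skipped; A skipped; F skipped; D skipped.
2 of 7 scheduled.

2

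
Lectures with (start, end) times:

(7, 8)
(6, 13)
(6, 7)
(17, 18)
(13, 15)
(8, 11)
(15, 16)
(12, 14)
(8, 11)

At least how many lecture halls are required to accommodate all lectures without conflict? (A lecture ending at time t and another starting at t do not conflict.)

starts: [6, 6, 7, 8, 8, 12, 13, 15, 17]
ends:   [7, 8, 11, 11, 13, 14, 15, 16, 18]
s6→1 s6→2 e7→1 s7→2 e8→1 s8→2 s8→3  — peak 3.

3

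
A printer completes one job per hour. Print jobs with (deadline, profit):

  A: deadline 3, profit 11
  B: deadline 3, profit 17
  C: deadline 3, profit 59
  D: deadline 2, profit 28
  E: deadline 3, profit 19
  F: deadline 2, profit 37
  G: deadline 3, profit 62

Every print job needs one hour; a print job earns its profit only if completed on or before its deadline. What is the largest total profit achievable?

Sort by profit descending; place each in the latest free slot ≤ its deadline.
By profit: G(d3,62), C(d3,59), F(d2,37), D(d2,28), E(d3,19), B(d3,17), A(d3,11)
G→slot 3; C→slot 2; F→slot 1; D skipped; E skipped; B skipped; A skipped.
Profit = 37 + 59 + 62 = 158

158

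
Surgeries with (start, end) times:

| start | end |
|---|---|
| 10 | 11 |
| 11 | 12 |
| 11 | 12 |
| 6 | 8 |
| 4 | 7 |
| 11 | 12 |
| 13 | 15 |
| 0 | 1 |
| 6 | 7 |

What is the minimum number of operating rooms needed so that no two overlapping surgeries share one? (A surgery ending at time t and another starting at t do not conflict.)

starts: [0, 4, 6, 6, 10, 11, 11, 11, 13]
ends:   [1, 7, 7, 8, 11, 12, 12, 12, 15]
s0→1 e1→0 s4→1 s6→2 s6→3  — peak 3.

3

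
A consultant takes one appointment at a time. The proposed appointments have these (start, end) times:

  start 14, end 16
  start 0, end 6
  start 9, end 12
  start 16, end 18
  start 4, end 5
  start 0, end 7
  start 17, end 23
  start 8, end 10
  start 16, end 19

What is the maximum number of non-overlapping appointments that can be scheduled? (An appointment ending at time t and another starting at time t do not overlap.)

Sort by end time and greedily take each interval whose start is ≥ the last chosen end.
Sorted by end: (4,5)  (0,6)  (0,7)  (8,10)  (9,12)  (14,16)  (16,18)  (16,19)  (17,23)
take (4,5); take (8,10); skip (9,12); take (14,16); take (16,18).
Selected 4 appointments.

4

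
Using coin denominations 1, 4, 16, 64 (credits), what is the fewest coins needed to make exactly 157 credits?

7

157 = 2×64 + 1×16 + 3×4 + 1×1
Total coins = 2 + 1 + 3 + 1 = 7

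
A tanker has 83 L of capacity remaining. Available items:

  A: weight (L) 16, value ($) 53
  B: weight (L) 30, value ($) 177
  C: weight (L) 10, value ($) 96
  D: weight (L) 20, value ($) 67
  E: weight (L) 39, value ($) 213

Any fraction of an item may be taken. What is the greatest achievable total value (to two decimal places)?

Sort by value per unit weight and fill in that order.
Ratios (sorted): C 9.60, B 5.90, E 5.46, D 3.35, A 3.31
take C (10 @ 96); take B (30 @ 177); take E (39 @ 213); take 4/20 of D → 13.40. Capacity used 83/83.
Total value = 499.40

499.40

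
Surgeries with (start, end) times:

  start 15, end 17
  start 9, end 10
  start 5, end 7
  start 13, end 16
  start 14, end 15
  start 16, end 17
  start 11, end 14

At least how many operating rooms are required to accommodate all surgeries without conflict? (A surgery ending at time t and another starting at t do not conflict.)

starts: [5, 9, 11, 13, 14, 15, 16]
ends:   [7, 10, 14, 15, 16, 17, 17]
s5→1 e7→0 s9→1 e10→0 s11→1 s13→2  — peak 2.

2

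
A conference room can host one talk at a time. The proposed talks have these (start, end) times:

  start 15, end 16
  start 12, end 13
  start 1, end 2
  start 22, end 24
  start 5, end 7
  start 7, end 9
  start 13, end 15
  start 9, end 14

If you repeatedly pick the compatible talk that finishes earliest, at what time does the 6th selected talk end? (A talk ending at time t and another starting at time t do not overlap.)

16

By end time: (1,2), (5,7), (7,9), (12,13), (9,14), (13,15), (15,16), (22,24).
Pick (1,2); next start ≥ 2 → (5,7); next start ≥ 7 → (7,9); next start ≥ 9 → (12,13); next start ≥ 13 → (13,15); next start ≥ 15 → (15,16); next start ≥ 16 → (22,24).
Selected: (1,2) (5,7) (7,9) (12,13) (13,15) (15,16) (22,24)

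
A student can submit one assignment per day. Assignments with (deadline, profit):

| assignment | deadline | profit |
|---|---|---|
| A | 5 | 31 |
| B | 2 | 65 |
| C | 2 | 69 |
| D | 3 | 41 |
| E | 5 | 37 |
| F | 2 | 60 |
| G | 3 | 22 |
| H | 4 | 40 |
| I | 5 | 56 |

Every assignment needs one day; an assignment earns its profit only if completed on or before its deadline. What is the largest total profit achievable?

Take jobs in profit order; each goes to the latest open slot no later than its deadline.
By profit: C(d2,69), B(d2,65), F(d2,60), I(d5,56), D(d3,41), H(d4,40), E(d5,37), A(d5,31), G(d3,22)
C→slot 2; B→slot 1; F skipped; I→slot 5; D→slot 3; H→slot 4; E skipped; A skipped; G skipped.
Profit = 65 + 69 + 41 + 40 + 56 = 271

271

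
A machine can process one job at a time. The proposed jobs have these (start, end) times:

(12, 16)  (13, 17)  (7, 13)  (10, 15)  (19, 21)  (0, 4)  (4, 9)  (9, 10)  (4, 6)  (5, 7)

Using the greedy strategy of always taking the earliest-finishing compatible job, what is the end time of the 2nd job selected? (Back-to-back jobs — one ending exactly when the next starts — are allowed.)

6

Order by finish time; keep every interval that doesn't clash with the previous kept one.
By end time: (0,4), (4,6), (5,7), (4,9), (9,10), (7,13), (10,15), (12,16), (13,17), (19,21).
Pick (0,4); next start ≥ 4 → (4,6); next start ≥ 6 → (9,10); next start ≥ 10 → (10,15); next start ≥ 15 → (19,21).
Selected: (0,4) (4,6) (9,10) (10,15) (19,21)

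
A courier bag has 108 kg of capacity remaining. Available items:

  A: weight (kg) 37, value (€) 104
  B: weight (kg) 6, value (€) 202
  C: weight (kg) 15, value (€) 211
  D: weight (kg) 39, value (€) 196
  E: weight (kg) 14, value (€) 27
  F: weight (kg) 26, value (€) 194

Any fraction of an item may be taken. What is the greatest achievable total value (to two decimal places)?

Order: B (202/6=33.67) > C (211/15=14.07) > F (194/26=7.46) > D (196/39=5.03) > A (104/37=2.81) > E (27/14=1.93)
Fill: take B (6 @ 202) → take C (15 @ 211) → take F (26 @ 194) → take D (39 @ 196) → take 22/37 of A → 61.84; 108/108 used.
Total value = 864.84

864.84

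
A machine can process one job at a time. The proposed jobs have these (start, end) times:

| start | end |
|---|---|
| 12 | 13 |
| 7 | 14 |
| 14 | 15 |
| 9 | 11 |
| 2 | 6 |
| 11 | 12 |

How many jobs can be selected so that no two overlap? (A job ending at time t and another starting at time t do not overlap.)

5

Sort by end time and greedily take each interval whose start is ≥ the last chosen end.
Sorted by end: (2,6)  (9,11)  (11,12)  (12,13)  (7,14)  (14,15)
take (2,6); take (9,11); take (11,12); take (12,13); skip (7,14); take (14,15).
Selected 5 jobs.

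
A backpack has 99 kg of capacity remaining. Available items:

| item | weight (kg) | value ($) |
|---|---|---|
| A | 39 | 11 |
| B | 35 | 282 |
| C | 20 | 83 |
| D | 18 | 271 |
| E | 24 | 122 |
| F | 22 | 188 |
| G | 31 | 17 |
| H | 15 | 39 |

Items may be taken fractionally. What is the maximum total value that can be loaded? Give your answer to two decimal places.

Order: D (271/18=15.06) > F (188/22=8.55) > B (282/35=8.06) > E (122/24=5.08) > C (83/20=4.15) > H (39/15=2.60) > G (17/31=0.55) > A (11/39=0.28)
Fill: take D (18 @ 271) → take F (22 @ 188) → take B (35 @ 282) → take E (24 @ 122); 99/99 used.
Total value = 863.00

863.00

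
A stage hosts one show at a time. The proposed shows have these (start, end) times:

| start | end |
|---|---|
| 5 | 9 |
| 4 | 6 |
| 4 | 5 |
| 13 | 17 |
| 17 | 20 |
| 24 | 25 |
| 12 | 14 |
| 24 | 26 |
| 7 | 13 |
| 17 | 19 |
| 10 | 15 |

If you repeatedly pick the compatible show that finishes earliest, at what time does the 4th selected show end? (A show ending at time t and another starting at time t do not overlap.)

19

Greedy by earliest finish: after sorting by end time, pick each interval compatible with the last pick.
By end time: (4,5), (4,6), (5,9), (7,13), (12,14), (10,15), (13,17), (17,19), (17,20), (24,25), (24,26).
Pick (4,5); next start ≥ 5 → (5,9); next start ≥ 9 → (12,14); next start ≥ 14 → (17,19); next start ≥ 19 → (24,25).
Selected: (4,5) (5,9) (12,14) (17,19) (24,25)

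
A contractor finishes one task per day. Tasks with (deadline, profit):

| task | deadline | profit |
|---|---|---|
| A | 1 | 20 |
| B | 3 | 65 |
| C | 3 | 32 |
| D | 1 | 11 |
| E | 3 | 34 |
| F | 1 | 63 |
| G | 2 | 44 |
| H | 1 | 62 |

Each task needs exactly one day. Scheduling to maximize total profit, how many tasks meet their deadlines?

3

Sort by profit descending; place each in the latest free slot ≤ its deadline.
Profit order: B=65 F=63 H=62 G=44 E=34 C=32 A=20 D=11
Assign: B→slot 3, F→slot 1, H skipped, G→slot 2, E skipped, C skipped, A skipped, D skipped.
Slots: [1:F] [2:G] [3:B]
3 of 8 scheduled.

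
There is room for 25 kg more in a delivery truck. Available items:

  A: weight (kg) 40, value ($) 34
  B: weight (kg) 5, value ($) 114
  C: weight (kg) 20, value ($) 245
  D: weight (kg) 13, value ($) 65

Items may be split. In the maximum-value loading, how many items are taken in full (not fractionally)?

2

Ratios (sorted): B 22.80, C 12.25, D 5.00, A 0.85
take B (5 @ 114); take C (20 @ 245). Capacity used 25/25.
2 item(s) taken whole.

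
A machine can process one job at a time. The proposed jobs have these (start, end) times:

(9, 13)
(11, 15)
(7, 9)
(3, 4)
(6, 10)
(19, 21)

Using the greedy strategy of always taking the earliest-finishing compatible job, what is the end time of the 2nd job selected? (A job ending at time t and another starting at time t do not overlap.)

9

Sort by end time and greedily take each interval whose start is ≥ the last chosen end.
Sorted by end: (3,4)  (7,9)  (6,10)  (9,13)  (11,15)  (19,21)
take (3,4); take (7,9); take (9,13); skip (11,15); take (19,21).
Selected: (3,4) (7,9) (9,13) (19,21)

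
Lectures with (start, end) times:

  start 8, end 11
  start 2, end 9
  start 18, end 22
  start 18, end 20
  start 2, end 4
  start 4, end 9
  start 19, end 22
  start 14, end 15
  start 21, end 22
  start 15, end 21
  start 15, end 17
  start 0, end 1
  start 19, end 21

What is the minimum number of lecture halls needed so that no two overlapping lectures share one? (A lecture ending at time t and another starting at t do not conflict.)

5

Events (time:±→running): 0:+→1 1:-→0 2:+→1 2:+→2 4:-→1 4:+→2 8:+→3 9:-→2 9:-→1 11:-→0 14:+→1 15:-→0 15:+→1 15:+→2 17:-→1 18:+→2 18:+→3 19:+→4 19:+→5 … peak 5.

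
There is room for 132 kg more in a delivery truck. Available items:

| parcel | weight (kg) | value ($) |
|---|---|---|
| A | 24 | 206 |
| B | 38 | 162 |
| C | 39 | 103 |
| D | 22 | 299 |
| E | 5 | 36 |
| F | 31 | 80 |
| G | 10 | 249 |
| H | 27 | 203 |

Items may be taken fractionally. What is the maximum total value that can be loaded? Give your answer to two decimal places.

Greedy by value/weight ratio, highest first.
Ratios (sorted): G 24.90, D 13.59, A 8.58, H 7.52, E 7.20, B 4.26, C 2.64, F 2.58
take G (10 @ 249); take D (22 @ 299); take A (24 @ 206); take H (27 @ 203); take E (5 @ 36); take B (38 @ 162); take 6/39 of C → 15.85. Capacity used 132/132.
Total value = 1170.85

1170.85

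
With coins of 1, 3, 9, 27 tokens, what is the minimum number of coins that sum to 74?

74 − 2×27→20 − 2×9→2 − 2×1→0
Total coins = 2 + 2 + 2 = 6

6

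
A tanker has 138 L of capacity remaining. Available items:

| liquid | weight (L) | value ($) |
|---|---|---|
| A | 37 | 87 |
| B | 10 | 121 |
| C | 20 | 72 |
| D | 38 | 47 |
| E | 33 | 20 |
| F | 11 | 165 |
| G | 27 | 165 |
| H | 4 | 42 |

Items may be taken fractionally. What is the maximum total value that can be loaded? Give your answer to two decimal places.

Ratios (sorted): F 15.00, B 12.10, H 10.50, G 6.11, C 3.60, A 2.35, D 1.24, E 0.61
take F (11 @ 165); take B (10 @ 121); take H (4 @ 42); take G (27 @ 165); take C (20 @ 72); take A (37 @ 87); take 29/38 of D → 35.87. Capacity used 138/138.
Total value = 687.87

687.87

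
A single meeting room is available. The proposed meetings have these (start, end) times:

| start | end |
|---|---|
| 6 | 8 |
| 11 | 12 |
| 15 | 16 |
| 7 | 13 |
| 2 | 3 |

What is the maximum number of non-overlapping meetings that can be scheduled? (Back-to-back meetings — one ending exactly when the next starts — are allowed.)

4

By end time: (2,3), (6,8), (11,12), (7,13), (15,16).
Pick (2,3); next start ≥ 3 → (6,8); next start ≥ 8 → (11,12); next start ≥ 12 → (15,16).
Selected 4 meetings.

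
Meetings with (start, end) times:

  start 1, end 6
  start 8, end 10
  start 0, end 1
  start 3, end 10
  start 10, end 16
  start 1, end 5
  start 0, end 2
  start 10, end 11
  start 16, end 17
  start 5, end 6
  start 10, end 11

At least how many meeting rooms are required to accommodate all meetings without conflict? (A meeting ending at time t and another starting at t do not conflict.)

The answer is the maximum number of intervals overlapping at any instant.
Events (time:±→running): 0:+→1 0:+→2 1:-→1 1:+→2 1:+→3 … peak 3.

3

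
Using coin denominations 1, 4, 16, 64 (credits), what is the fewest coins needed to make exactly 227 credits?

8

227 − 3×64→35 − 2×16→3 − 3×1→0
Total coins = 3 + 2 + 3 = 8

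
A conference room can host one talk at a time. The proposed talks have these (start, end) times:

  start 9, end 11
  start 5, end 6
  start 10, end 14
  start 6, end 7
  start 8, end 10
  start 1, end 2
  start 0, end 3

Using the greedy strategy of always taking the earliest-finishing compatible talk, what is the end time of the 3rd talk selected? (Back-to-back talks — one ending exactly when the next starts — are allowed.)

7

Sorted by end: (1,2)  (0,3)  (5,6)  (6,7)  (8,10)  (9,11)  (10,14)
take (1,2); take (5,6); take (6,7); take (8,10); skip (9,11); take (10,14).
Selected: (1,2) (5,6) (6,7) (8,10) (10,14)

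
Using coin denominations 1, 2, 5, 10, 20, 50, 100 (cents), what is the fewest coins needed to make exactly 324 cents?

Use the largest denomination that fits, subtract, and repeat.
324 − 3×100→24 − 1×20→4 − 2×2→0
Total coins = 3 + 1 + 2 = 6

6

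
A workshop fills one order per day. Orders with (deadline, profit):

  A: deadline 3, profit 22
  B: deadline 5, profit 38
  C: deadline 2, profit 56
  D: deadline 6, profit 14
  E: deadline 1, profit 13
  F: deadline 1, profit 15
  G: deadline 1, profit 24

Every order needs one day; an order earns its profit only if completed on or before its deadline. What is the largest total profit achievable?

Sort by profit descending; place each in the latest free slot ≤ its deadline.
By profit: C(d2,56), B(d5,38), G(d1,24), A(d3,22), F(d1,15), D(d6,14), E(d1,13)
C→slot 2; B→slot 5; G→slot 1; A→slot 3; F skipped; D→slot 6; E skipped.
Profit = 24 + 56 + 22 + 38 + 14 = 154

154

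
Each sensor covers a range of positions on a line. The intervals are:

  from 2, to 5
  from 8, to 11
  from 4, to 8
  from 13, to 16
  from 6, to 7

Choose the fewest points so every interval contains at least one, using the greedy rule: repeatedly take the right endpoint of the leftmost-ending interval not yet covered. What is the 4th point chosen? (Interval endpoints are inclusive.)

16

Process intervals by earliest right end; each time one isn't hit yet, stab at its right endpoint.
By right end: [2,5]  [6,7]  [4,8]  [8,11]  [13,16]
[2,5] uncovered → point at 5; [6,7] uncovered → point at 7; [8,11] uncovered → point at 11; [13,16] uncovered → point at 16.
Points: 5, 7, 11, 16 (4 total).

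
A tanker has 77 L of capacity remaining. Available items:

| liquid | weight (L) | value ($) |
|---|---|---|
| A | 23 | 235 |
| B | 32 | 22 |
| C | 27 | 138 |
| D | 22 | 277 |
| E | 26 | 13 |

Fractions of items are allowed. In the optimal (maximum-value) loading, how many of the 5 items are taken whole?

3

Greedy by value/weight ratio, highest first.
Ratios (sorted): D 12.59, A 10.22, C 5.11, B 0.69, E 0.50
take D (22 @ 277); take A (23 @ 235); take C (27 @ 138); take 5/32 of B → 3.44. Capacity used 77/77.
3 item(s) taken whole; one partial (take 5/32 of B).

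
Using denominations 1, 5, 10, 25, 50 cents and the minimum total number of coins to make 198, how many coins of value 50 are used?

Use the largest denomination that fits, subtract, and repeat.
198 = 3×50 + 1×25 + 2×10 + 3×1
Count of 50: 3

3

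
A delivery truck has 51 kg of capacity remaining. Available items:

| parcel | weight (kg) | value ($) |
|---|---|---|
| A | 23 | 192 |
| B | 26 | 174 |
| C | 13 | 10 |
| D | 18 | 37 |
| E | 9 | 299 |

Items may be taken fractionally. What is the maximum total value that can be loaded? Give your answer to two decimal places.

Order: E (299/9=33.22) > A (192/23=8.35) > B (174/26=6.69) > D (37/18=2.06) > C (10/13=0.77)
Fill: take E (9 @ 299) → take A (23 @ 192) → take 19/26 of B → 127.15; 51/51 used.
Total value = 618.15

618.15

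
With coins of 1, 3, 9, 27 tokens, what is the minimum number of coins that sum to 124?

124 = 4×27 + 1×9 + 2×3 + 1×1
Total coins = 4 + 1 + 2 + 1 = 8

8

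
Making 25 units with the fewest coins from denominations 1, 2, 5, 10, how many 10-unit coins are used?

2

Use the largest denomination that fits, subtract, and repeat.
25 = 2×10 + 1×5
Count of 10: 2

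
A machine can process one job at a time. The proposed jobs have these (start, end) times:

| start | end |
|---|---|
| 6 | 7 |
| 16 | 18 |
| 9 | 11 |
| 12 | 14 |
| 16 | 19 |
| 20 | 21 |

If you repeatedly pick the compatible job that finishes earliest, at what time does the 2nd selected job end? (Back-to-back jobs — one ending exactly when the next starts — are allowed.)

Greedy by earliest finish: after sorting by end time, pick each interval compatible with the last pick.
By end time: (6,7), (9,11), (12,14), (16,18), (16,19), (20,21).
Pick (6,7); next start ≥ 7 → (9,11); next start ≥ 11 → (12,14); next start ≥ 14 → (16,18); next start ≥ 18 → (20,21).
Selected: (6,7) (9,11) (12,14) (16,18) (20,21)

11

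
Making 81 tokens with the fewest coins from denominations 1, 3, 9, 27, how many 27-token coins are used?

Use the largest denomination that fits, subtract, and repeat.
81 − 3×27→0
Count of 27: 3

3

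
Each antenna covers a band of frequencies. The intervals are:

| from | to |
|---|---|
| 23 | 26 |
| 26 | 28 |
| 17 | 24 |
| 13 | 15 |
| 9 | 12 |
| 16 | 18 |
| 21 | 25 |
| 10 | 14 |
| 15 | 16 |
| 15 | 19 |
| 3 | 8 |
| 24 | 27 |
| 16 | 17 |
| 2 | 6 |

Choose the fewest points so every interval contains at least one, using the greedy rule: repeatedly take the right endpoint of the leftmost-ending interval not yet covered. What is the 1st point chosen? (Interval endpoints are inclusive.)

6

Process intervals by earliest right end; each time one isn't hit yet, stab at its right endpoint.
Sorted: [2,6] [3,8] [9,12] [10,14] [13,15] [15,16] [16,17] [16,18] [15,19] [17,24] [21,25] [23,26] [24,27] [26,28]
{[2,6],[3,8]} hit by 6; {[9,12],[10,14]} hit by 12; {[13,15],[15,16]} hit by 15; {[16,17],[16,18],[15,19],[17,24]} hit by 17; {[21,25],[23,26],[24,27]} hit by 25; {[26,28]} hit by 28.
Points: 6, 12, 15, 17, 25, 28 (6 total).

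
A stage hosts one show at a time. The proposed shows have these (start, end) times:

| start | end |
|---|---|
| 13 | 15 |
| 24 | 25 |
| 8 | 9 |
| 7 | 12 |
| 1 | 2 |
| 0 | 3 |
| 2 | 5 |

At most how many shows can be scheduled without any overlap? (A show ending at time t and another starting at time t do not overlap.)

Greedy by earliest finish: after sorting by end time, pick each interval compatible with the last pick.
By end time: (1,2), (0,3), (2,5), (8,9), (7,12), (13,15), (24,25).
Pick (1,2); next start ≥ 2 → (2,5); next start ≥ 5 → (8,9); next start ≥ 9 → (13,15); next start ≥ 15 → (24,25).
Selected 5 shows.

5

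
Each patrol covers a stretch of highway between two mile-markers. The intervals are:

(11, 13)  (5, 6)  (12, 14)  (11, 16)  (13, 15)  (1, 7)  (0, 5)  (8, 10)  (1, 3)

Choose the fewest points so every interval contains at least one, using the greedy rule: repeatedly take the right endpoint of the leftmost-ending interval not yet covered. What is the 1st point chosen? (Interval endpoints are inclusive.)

3

Sort by right endpoint; whenever an interval is uncovered, place a point at its right end.
By right end: [1,3]  [0,5]  [5,6]  [1,7]  [8,10]  [11,13]  [12,14]  [13,15]  [11,16]
[1,3] uncovered → point at 3; [5,6] uncovered → point at 6; [8,10] uncovered → point at 10; [11,13] uncovered → point at 13.
Points: 3, 6, 10, 13 (4 total).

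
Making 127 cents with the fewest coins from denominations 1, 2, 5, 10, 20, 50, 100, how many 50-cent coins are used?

Use the largest denomination that fits, subtract, and repeat.
127 = 1×100 + 1×20 + 1×5 + 1×2
Count of 50: 0

0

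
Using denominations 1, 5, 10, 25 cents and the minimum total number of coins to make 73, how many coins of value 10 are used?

Greedy: take as many of the largest coin as possible, then repeat with the remainder.
73 = 2×25 + 2×10 + 3×1
Count of 10: 2

2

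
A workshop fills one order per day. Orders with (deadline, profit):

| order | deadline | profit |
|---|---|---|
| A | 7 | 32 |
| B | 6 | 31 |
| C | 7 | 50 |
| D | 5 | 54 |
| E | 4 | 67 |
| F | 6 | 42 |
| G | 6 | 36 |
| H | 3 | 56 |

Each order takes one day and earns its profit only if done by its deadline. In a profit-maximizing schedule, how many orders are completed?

7

Sort by profit descending; place each in the latest free slot ≤ its deadline.
By profit: E(d4,67), H(d3,56), D(d5,54), C(d7,50), F(d6,42), G(d6,36), A(d7,32), B(d6,31)
E→slot 4; H→slot 3; D→slot 5; C→slot 7; F→slot 6; G→slot 2; A→slot 1; B skipped.
7 of 8 scheduled.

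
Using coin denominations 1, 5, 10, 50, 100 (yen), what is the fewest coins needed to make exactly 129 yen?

Greedy: take as many of the largest coin as possible, then repeat with the remainder.
129 − 1×100→29 − 2×10→9 − 1×5→4 − 4×1→0
Total coins = 1 + 2 + 1 + 4 = 8

8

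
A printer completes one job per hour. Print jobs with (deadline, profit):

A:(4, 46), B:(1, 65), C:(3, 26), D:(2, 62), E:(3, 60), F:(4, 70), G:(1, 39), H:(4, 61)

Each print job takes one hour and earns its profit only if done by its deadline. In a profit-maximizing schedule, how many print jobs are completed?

Sort by profit descending; place each in the latest free slot ≤ its deadline.
Profit order: F=70 B=65 D=62 H=61 E=60 A=46 G=39 C=26
Assign: F→slot 4, B→slot 1, D→slot 2, H→slot 3, E skipped, A skipped, G skipped, C skipped.
Slots: [1:B] [2:D] [3:H] [4:F]
4 of 8 scheduled.

4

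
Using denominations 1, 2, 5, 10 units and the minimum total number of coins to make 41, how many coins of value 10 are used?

4

41 = 4×10 + 1×1
Count of 10: 4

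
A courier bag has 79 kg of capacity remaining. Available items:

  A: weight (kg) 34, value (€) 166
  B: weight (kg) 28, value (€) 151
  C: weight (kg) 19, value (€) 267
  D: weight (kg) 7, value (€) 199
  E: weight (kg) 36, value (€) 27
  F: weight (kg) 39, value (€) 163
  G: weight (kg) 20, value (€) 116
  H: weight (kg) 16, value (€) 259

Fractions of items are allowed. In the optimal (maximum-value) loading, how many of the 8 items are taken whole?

4

Sort by value per unit weight and fill in that order.
Order: D (199/7=28.43) > H (259/16=16.19) > C (267/19=14.05) > G (116/20=5.80) > B (151/28=5.39) > A (166/34=4.88) > F (163/39=4.18) > E (27/36=0.75)
Fill: take D (7 @ 199) → take H (16 @ 259) → take C (19 @ 267) → take G (20 @ 116) → take 17/28 of B → 91.68; 79/79 used.
4 item(s) taken whole; one partial (take 17/28 of B).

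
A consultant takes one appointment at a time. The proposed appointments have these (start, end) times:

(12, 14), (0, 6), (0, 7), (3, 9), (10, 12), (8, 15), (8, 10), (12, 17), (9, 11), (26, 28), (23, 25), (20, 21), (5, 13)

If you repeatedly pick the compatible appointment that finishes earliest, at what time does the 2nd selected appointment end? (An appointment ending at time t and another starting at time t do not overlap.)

Order by finish time; keep every interval that doesn't clash with the previous kept one.
Sorted by end: (0,6)  (0,7)  (3,9)  (8,10)  (9,11)  (10,12)  (5,13)  (12,14)  (8,15)  (12,17)  (20,21)  (23,25)  (26,28)
take (0,6); skip (3,9); take (8,10); take (10,12); take (12,14); skip (12,17); take (20,21); take (23,25); take (26,28).
Selected: (0,6) (8,10) (10,12) (12,14) (20,21) (23,25) (26,28)

10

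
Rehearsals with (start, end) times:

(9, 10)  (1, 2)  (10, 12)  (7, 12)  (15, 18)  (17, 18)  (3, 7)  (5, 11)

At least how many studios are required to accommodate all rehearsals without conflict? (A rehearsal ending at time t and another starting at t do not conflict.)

3

The answer is the maximum number of intervals overlapping at any instant.
starts: [1, 3, 5, 7, 9, 10, 15, 17]
ends:   [2, 7, 10, 11, 12, 12, 18, 18]
s1→1 e2→0 s3→1 s5→2 e7→1 s7→2 s9→3  — peak 3.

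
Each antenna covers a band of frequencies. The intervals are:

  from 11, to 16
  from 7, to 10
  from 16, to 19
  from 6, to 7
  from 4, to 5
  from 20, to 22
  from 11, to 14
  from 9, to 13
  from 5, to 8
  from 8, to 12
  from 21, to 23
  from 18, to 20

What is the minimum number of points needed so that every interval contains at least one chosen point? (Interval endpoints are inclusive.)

5

Sorted: [4,5] [6,7] [5,8] [7,10] [8,12] [9,13] [11,14] [11,16] [16,19] [18,20] [20,22] [21,23]
{[4,5]} hit by 5; {[6,7],[5,8],[7,10]} hit by 7; {[8,12],[9,13],[11,14],[11,16]} hit by 12; {[16,19],[18,20]} hit by 19; {[20,22],[21,23]} hit by 22.
Points: 5, 7, 12, 19, 22 (5 total).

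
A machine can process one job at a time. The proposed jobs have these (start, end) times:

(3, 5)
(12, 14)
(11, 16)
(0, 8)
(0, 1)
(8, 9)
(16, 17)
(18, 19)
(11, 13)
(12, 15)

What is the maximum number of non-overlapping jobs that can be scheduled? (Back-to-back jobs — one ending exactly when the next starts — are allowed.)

Order by finish time; keep every interval that doesn't clash with the previous kept one.
By end time: (0,1), (3,5), (0,8), (8,9), (11,13), (12,14), (12,15), (11,16), (16,17), (18,19).
Pick (0,1); next start ≥ 1 → (3,5); next start ≥ 5 → (8,9); next start ≥ 9 → (11,13); next start ≥ 13 → (16,17); next start ≥ 17 → (18,19).
Selected 6 jobs.

6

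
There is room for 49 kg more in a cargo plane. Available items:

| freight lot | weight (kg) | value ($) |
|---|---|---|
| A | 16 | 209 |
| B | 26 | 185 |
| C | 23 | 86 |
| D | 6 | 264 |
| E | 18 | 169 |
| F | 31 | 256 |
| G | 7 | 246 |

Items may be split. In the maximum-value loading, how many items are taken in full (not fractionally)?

4

Greedy by value/weight ratio, highest first.
Ratios (sorted): D 44.00, G 35.14, A 13.06, E 9.39, F 8.26, B 7.12, C 3.74
take D (6 @ 264); take G (7 @ 246); take A (16 @ 209); take E (18 @ 169); take 2/31 of F → 16.52. Capacity used 49/49.
4 item(s) taken whole; one partial (take 2/31 of F).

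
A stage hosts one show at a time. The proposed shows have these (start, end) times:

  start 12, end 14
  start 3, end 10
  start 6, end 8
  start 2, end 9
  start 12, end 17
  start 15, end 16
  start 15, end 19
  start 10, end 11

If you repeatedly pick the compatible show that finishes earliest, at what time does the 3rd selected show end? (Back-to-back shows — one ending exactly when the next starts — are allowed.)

14

By end time: (6,8), (2,9), (3,10), (10,11), (12,14), (15,16), (12,17), (15,19).
Pick (6,8); next start ≥ 8 → (10,11); next start ≥ 11 → (12,14); next start ≥ 14 → (15,16).
Selected: (6,8) (10,11) (12,14) (15,16)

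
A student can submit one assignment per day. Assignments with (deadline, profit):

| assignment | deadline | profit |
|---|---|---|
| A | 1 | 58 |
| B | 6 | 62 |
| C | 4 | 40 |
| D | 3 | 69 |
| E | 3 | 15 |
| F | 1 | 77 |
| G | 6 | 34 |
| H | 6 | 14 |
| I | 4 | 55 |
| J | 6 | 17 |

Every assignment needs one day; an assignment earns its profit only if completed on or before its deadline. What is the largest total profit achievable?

337

Sort by profit descending; place each in the latest free slot ≤ its deadline.
By profit: F(d1,77), D(d3,69), B(d6,62), A(d1,58), I(d4,55), C(d4,40), G(d6,34), J(d6,17), E(d3,15), H(d6,14)
F→slot 1; D→slot 3; B→slot 6; A skipped; I→slot 4; C→slot 2; G→slot 5; J skipped; E skipped; H skipped.
Profit = 77 + 40 + 69 + 55 + 34 + 62 = 337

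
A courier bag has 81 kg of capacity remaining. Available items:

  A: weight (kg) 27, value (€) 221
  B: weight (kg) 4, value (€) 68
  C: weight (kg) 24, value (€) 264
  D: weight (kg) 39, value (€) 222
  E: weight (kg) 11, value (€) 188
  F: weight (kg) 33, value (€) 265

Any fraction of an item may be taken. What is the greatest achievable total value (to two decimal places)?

861.45

Sort by value per unit weight and fill in that order.
Order: E (188/11=17.09) > B (68/4=17.00) > C (264/24=11.00) > A (221/27=8.19) > F (265/33=8.03) > D (222/39=5.69)
Fill: take E (11 @ 188) → take B (4 @ 68) → take C (24 @ 264) → take A (27 @ 221) → take 15/33 of F → 120.45; 81/81 used.
Total value = 861.45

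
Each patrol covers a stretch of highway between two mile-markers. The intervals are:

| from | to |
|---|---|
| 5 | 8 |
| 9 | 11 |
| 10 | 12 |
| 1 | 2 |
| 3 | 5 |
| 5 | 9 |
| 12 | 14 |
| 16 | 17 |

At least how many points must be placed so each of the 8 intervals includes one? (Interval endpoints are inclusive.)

5

Sort by right endpoint; whenever an interval is uncovered, place a point at its right end.
By right end: [1,2]  [3,5]  [5,8]  [5,9]  [9,11]  [10,12]  [12,14]  [16,17]
[1,2] uncovered → point at 2; [3,5] uncovered → point at 5; [9,11] uncovered → point at 11; [12,14] uncovered → point at 14; [16,17] uncovered → point at 17.
Points: 2, 5, 11, 14, 17 (5 total).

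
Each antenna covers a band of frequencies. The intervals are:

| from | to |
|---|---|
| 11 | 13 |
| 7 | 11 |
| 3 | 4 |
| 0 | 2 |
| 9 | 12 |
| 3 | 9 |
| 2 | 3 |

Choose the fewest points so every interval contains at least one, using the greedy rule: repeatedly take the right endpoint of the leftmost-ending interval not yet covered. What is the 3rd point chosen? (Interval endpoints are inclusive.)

Sorted: [0,2] [2,3] [3,4] [3,9] [7,11] [9,12] [11,13]
{[0,2],[2,3]} hit by 2; {[3,4],[3,9]} hit by 4; {[7,11],[9,12],[11,13]} hit by 11.
Points: 2, 4, 11 (3 total).

11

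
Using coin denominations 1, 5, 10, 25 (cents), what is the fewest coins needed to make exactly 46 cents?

Use the largest denomination that fits, subtract, and repeat.
46 = 1×25 + 2×10 + 1×1
Total coins = 1 + 2 + 1 = 4

4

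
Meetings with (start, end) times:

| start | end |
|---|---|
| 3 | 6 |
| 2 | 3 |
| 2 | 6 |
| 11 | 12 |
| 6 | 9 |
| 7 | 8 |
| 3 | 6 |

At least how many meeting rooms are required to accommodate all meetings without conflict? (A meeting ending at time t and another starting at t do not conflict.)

3

The answer is the maximum number of intervals overlapping at any instant.
Events (time:±→running): 2:+→1 2:+→2 3:-→1 3:+→2 3:+→3 … peak 3.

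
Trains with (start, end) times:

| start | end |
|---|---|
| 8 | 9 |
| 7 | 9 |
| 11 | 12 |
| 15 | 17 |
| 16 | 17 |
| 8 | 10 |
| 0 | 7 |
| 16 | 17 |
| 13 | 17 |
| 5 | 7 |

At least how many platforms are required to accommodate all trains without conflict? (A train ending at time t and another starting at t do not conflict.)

Events (time:±→running): 0:+→1 5:+→2 7:-→1 7:-→0 7:+→1 8:+→2 8:+→3 9:-→2 9:-→1 10:-→0 11:+→1 12:-→0 13:+→1 15:+→2 16:+→3 16:+→4 … peak 4.

4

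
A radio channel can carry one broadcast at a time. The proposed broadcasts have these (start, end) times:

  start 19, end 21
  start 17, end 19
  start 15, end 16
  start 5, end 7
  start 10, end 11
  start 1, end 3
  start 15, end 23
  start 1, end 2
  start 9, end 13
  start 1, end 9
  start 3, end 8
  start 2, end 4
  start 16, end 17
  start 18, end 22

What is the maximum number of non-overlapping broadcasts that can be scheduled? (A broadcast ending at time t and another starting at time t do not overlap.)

8

By end time: (1,2), (1,3), (2,4), (5,7), (3,8), (1,9), (10,11), (9,13), (15,16), (16,17), (17,19), (19,21), (18,22), (15,23).
Pick (1,2); next start ≥ 2 → (2,4); next start ≥ 4 → (5,7); next start ≥ 7 → (10,11); next start ≥ 11 → (15,16); next start ≥ 16 → (16,17); next start ≥ 17 → (17,19); next start ≥ 19 → (19,21).
Selected 8 broadcasts.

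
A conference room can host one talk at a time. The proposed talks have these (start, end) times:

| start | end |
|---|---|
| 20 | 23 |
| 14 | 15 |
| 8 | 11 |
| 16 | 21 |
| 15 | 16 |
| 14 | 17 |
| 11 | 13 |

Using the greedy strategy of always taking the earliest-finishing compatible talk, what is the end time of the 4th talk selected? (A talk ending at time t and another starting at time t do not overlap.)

By end time: (8,11), (11,13), (14,15), (15,16), (14,17), (16,21), (20,23).
Pick (8,11); next start ≥ 11 → (11,13); next start ≥ 13 → (14,15); next start ≥ 15 → (15,16); next start ≥ 16 → (16,21).
Selected: (8,11) (11,13) (14,15) (15,16) (16,21)

16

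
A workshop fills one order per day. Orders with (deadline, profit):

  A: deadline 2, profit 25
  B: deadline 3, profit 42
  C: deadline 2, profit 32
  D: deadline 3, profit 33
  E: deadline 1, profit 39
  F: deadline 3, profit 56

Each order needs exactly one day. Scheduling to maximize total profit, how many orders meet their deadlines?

Take jobs in profit order; each goes to the latest open slot no later than its deadline.
By profit: F(d3,56), B(d3,42), E(d1,39), D(d3,33), C(d2,32), A(d2,25)
F→slot 3; B→slot 2; E→slot 1; D skipped; C skipped; A skipped.
3 of 6 scheduled.

3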